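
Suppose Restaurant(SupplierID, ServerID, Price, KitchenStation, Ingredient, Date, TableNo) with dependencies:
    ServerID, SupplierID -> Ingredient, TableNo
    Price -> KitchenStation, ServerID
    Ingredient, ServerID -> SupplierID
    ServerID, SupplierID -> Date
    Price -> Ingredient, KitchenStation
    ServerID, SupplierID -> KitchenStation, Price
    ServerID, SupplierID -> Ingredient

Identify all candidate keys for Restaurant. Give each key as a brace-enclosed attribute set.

{Ingredient, ServerID}, {Price}, {ServerID, SupplierID}

Closure of {Price} is {Date, Ingredient, KitchenStation, Price, ServerID, SupplierID, TableNo}, the whole schema; {Price} is a candidate key.
Closure of {Ingredient, ServerID} is {Date, Ingredient, KitchenStation, Price, ServerID, SupplierID, TableNo}, the whole schema; {Ingredient, ServerID} is a candidate key.
Closure of {ServerID, SupplierID} is {Date, Ingredient, KitchenStation, Price, ServerID, SupplierID, TableNo}, the whole schema; {ServerID, SupplierID} is a candidate key.
Any other superkey properly contains one of these, so there are no further candidate keys.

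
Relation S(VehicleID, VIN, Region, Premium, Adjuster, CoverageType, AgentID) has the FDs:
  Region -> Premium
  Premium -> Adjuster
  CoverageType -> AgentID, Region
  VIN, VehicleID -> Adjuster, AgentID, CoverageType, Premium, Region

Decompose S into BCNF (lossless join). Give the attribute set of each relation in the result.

{Adjuster, Premium}; {AgentID, CoverageType, Region}; {CoverageType, VIN, VehicleID}; {Premium, Region}

Candidate key of the original relation: {VIN, VehicleID}.
Within {Adjuster, AgentID, CoverageType, Premium, Region, VIN, VehicleID}: {Region}⁺ ∩ {Adjuster, AgentID, CoverageType, Premium, Region, VIN, VehicleID} = {Adjuster, Premium, Region}, not the whole set, so Region -> Adjuster, Premium violates BCNF; decompose into {Adjuster, Premium, Region} and {AgentID, CoverageType, Region, VIN, VehicleID}.
Within {Adjuster, Premium, Region}: {Premium}⁺ ∩ {Adjuster, Premium, Region} = {Adjuster, Premium}, not the whole set, so Premium -> Adjuster violates BCNF; decompose into {Adjuster, Premium} and {Premium, Region}.
{Adjuster, Premium} has no BCNF violation.
{Premium, Region} has no BCNF violation.
Within {AgentID, CoverageType, Region, VIN, VehicleID}: {CoverageType}⁺ ∩ {AgentID, CoverageType, Region, VIN, VehicleID} = {AgentID, CoverageType, Region}, not the whole set, so CoverageType -> AgentID, Region violates BCNF; decompose into {AgentID, CoverageType, Region} and {CoverageType, VIN, VehicleID}.
{AgentID, CoverageType, Region} has no BCNF violation.
{CoverageType, VIN, VehicleID} has no BCNF violation.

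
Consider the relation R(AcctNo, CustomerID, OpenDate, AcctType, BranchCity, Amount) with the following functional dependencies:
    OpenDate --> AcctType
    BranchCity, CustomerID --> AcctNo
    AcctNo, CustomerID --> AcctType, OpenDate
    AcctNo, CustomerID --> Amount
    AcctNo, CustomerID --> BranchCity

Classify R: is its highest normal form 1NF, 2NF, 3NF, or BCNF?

2NF

Candidate keys: {AcctNo, CustomerID}, {BranchCity, CustomerID}. Prime attributes: {AcctNo, BranchCity, CustomerID}.
OpenDate --> AcctType breaks BCNF: {OpenDate}⁺ = {AcctType, OpenDate}, so {OpenDate} is not a superkey.
OpenDate --> AcctType determines the non-prime attribute {AcctType} from a non-superkey — 3NF is violated.
No proper subset of a key has a non-prime attribute in its closure, so there is no partial dependency; 2NF holds.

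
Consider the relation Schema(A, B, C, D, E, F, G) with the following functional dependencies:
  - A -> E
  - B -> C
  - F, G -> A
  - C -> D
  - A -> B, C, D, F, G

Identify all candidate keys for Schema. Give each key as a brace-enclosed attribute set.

{A} is a candidate key since {A}⁺ = {A, B, C, D, E, F, G} covers every attribute.
{F, G} is a candidate key since {F, G}⁺ = {A, B, C, D, E, F, G} covers every attribute.
Any other superkey properly contains one of these, so there are no further candidate keys.

{A}, {F, G}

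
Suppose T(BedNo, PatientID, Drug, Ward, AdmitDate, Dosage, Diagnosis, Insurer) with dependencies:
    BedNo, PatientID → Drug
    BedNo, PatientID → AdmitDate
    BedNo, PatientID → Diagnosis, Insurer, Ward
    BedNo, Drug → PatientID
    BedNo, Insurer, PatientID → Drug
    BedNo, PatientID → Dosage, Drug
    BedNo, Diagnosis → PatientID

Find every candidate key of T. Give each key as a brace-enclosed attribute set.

No FD produces {BedNo}, so it must be in every candidate key.
{BedNo, Diagnosis} is a candidate key since {BedNo, Diagnosis}⁺ = {AdmitDate, BedNo, Diagnosis, Dosage, Drug, Insurer, PatientID, Ward} covers every attribute.
{BedNo, Drug} is a candidate key since {BedNo, Drug}⁺ = {AdmitDate, BedNo, Diagnosis, Dosage, Drug, Insurer, PatientID, Ward} covers every attribute.
{BedNo, PatientID} is a candidate key since {BedNo, PatientID}⁺ = {AdmitDate, BedNo, Diagnosis, Dosage, Drug, Insurer, PatientID, Ward} covers every attribute.
No proper subset of any of these is a key, and no other minimal superkey exists.

{BedNo, Diagnosis}, {BedNo, Drug}, {BedNo, PatientID}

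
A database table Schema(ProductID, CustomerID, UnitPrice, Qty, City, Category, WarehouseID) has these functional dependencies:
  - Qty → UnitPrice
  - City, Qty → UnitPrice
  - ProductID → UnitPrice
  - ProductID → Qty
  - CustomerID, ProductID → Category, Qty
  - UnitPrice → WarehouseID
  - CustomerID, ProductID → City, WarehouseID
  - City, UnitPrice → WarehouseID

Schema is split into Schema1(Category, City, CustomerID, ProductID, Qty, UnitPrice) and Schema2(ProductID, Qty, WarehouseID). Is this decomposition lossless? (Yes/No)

Yes

The shared attributes are {ProductID, Qty} and {ProductID, Qty}⁺ = {ProductID, Qty, UnitPrice, WarehouseID}.
Since Schema2 ⊆ {ProductID, Qty, UnitPrice, WarehouseID}, the intersection is a superkey of Schema2; the decomposition is lossless.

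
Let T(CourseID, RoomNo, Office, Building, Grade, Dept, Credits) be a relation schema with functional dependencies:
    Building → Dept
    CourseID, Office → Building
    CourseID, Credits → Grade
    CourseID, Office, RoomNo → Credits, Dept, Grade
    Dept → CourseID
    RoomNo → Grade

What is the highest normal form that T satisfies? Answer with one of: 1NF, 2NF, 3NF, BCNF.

Candidate keys: {Building, Office, RoomNo}, {CourseID, Office, RoomNo}, {Dept, Office, RoomNo}. Prime attributes: {Building, CourseID, Dept, Office, RoomNo}.
Building → Dept breaks BCNF: {Building}⁺ = {Building, CourseID, Dept}, so {Building} is not a superkey.
CourseID, Credits → Grade has non-prime {Grade} on the right and a non-superkey on the left, so 3NF fails.
The proper key subset {RoomNo} of {Building, Office, RoomNo} determines non-prime {Grade}, so the relation is not even in 2NF.

1NF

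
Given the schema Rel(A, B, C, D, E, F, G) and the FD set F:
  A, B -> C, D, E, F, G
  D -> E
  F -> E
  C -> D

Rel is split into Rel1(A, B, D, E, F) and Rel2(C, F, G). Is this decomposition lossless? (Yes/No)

No

Common attributes: {F}; their closure is {E, F}.
The closure covers neither Rel1 nor Rel2 entirely; the join is not lossless.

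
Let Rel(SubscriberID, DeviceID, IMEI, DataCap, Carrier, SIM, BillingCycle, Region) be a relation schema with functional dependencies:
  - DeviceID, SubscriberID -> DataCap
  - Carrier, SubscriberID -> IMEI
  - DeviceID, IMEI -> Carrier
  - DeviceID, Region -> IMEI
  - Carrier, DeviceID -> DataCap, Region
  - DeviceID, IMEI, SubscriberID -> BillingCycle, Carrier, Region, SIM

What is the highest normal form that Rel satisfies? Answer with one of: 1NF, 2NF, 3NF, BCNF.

1NF

Candidate keys: {Carrier, DeviceID, SubscriberID}, {DeviceID, IMEI, SubscriberID}, {DeviceID, Region, SubscriberID}. Prime attributes: {Carrier, DeviceID, IMEI, Region, SubscriberID}.
DeviceID, SubscriberID -> DataCap breaks BCNF: {DeviceID, SubscriberID}⁺ = {DataCap, DeviceID, SubscriberID}, so {DeviceID, SubscriberID} is not a superkey.
DeviceID, SubscriberID -> DataCap determines the non-prime attribute {DataCap} from a non-superkey — 3NF is violated.
Since {Carrier, DeviceID} ⊂ {Carrier, DeviceID, SubscriberID} and {Carrier, DeviceID}⁺ ⊇ {DataCap} with {DataCap} non-prime, there is a partial dependency; 2NF fails.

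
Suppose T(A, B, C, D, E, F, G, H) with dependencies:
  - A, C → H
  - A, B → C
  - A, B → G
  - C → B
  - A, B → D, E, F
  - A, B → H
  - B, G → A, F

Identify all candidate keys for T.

Closure of {A, B} is {A, B, C, D, E, F, G, H}, the whole schema; {A, B} is a candidate key.
Closure of {A, C} is {A, B, C, D, E, F, G, H}, the whole schema; {A, C} is a candidate key.
Closure of {B, G} is {A, B, C, D, E, F, G, H}, the whole schema; {B, G} is a candidate key.
Closure of {C, G} is {A, B, C, D, E, F, G, H}, the whole schema; {C, G} is a candidate key.
These are minimal and exhaustive — every other superkey contains one of them.

{A, B}, {A, C}, {B, G}, {C, G}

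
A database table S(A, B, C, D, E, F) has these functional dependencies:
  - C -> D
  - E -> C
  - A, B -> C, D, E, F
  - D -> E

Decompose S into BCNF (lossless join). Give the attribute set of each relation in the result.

Candidate key of the original relation: {A, B}.
In {A, B, C, D, E, F}, {C} is not a superkey ({C}⁺ restricted to this set is {C, D, E}), so split on C -> D, E into {C, D, E} and {A, B, C, F}.
{C, D, E}: every determinant is a superkey — BCNF.
{A, B, C, F}: every determinant is a superkey — BCNF.

{A, B, C, F}; {C, D, E}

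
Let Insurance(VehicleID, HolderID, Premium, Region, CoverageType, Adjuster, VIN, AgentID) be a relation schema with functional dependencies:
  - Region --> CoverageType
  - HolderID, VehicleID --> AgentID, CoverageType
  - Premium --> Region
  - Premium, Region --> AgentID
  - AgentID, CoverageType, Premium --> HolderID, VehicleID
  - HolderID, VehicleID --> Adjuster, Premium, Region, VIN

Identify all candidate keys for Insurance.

{HolderID, VehicleID}, {Premium}

{Premium}⁺ = {Adjuster, AgentID, CoverageType, HolderID, Premium, Region, VIN, VehicleID} — all of the relation — so {Premium} is a candidate key.
{HolderID, VehicleID}⁺ = {Adjuster, AgentID, CoverageType, HolderID, Premium, Region, VIN, VehicleID} — all of the relation — so {HolderID, VehicleID} is a candidate key.
Any other superkey properly contains one of these, so there are no further candidate keys.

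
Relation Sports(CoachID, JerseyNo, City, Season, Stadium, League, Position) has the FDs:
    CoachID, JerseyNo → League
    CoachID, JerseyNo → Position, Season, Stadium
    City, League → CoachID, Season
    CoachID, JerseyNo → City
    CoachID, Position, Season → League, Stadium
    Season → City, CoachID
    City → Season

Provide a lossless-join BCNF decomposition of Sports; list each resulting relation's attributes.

{City, CoachID, Season}; {City, JerseyNo, Position}; {City, League, Position, Stadium}; {League, Season}

Candidate keys of the original relation: {City, JerseyNo}, {CoachID, JerseyNo}, {JerseyNo, Season}.
In {City, CoachID, JerseyNo, League, Position, Season, Stadium}, {City, League} is not a superkey ({City, League}⁺ restricted to this set is {City, CoachID, League, Season}), so split on City, League → CoachID, Season into {City, CoachID, League, Season} and {City, JerseyNo, League, Position, Stadium}.
In {City, CoachID, League, Season}, {Season} is not a superkey ({Season}⁺ restricted to this set is {City, CoachID, Season}), so split on Season → City, CoachID into {City, CoachID, Season} and {League, Season}.
{City, CoachID, Season} has no BCNF violation.
{League, Season} has no BCNF violation.
In {City, JerseyNo, League, Position, Stadium}, {City, Position} is not a superkey ({City, Position}⁺ restricted to this set is {City, League, Position, Stadium}), so split on City, Position → League, Stadium into {City, League, Position, Stadium} and {City, JerseyNo, Position}.
{City, League, Position, Stadium} has no BCNF violation.
{City, JerseyNo, Position} has no BCNF violation.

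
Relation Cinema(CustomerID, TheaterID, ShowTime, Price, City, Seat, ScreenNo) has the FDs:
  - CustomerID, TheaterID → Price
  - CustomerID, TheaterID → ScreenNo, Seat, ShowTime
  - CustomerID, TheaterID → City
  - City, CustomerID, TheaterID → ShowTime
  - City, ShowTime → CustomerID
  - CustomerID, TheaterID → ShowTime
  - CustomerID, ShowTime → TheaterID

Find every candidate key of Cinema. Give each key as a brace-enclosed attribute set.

{City, ShowTime}, {CustomerID, ShowTime}, {CustomerID, TheaterID}

Closure of {City, ShowTime} is {City, CustomerID, Price, ScreenNo, Seat, ShowTime, TheaterID}, the whole schema; {City, ShowTime} is a candidate key.
Closure of {CustomerID, ShowTime} is {City, CustomerID, Price, ScreenNo, Seat, ShowTime, TheaterID}, the whole schema; {CustomerID, ShowTime} is a candidate key.
Closure of {CustomerID, TheaterID} is {City, CustomerID, Price, ScreenNo, Seat, ShowTime, TheaterID}, the whole schema; {CustomerID, TheaterID} is a candidate key.
These are minimal and exhaustive — every other superkey contains one of them.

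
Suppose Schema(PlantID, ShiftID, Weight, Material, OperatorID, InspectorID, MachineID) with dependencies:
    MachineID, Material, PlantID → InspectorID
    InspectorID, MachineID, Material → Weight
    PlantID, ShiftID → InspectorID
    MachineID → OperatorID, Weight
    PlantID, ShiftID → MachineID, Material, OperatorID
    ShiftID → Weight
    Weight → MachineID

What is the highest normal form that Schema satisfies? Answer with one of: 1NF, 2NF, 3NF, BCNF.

Candidate key: {PlantID, ShiftID}. Prime attributes: {PlantID, ShiftID}.
For MachineID, Material, PlantID → InspectorID we have {MachineID, Material, PlantID}⁺ = {InspectorID, MachineID, Material, OperatorID, PlantID, Weight}; {MachineID, Material, PlantID} is not a superkey, so BCNF fails.
MachineID, Material, PlantID → InspectorID has non-prime {InspectorID} on the right and a non-superkey on the left, so 3NF fails.
Since {ShiftID} ⊂ {PlantID, ShiftID} and {ShiftID}⁺ ⊇ {MachineID, OperatorID, Weight} with {MachineID, OperatorID, Weight} non-prime, there is a partial dependency; 2NF fails.

1NF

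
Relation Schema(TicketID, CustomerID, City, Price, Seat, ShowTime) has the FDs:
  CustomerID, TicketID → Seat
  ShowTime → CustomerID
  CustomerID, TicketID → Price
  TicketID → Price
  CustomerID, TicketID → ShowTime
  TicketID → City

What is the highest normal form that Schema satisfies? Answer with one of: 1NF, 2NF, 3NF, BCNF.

1NF

Candidate keys: {CustomerID, TicketID}, {ShowTime, TicketID}. Prime attributes: {CustomerID, ShowTime, TicketID}.
For ShowTime → CustomerID we have {ShowTime}⁺ = {CustomerID, ShowTime}; {ShowTime} is not a superkey, so BCNF fails.
Because {Price} is non-prime and the left side of TicketID → Price is not a superkey, the relation is not in 3NF.
The proper key subset {TicketID} of {CustomerID, TicketID} determines non-prime {City, Price}, so the relation is not even in 2NF.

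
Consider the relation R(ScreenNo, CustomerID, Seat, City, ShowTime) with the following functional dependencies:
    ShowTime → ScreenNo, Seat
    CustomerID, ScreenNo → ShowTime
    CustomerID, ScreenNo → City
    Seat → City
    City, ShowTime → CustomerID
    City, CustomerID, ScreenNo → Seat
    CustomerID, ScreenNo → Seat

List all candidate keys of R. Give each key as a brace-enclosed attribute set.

{CustomerID, ScreenNo}, {ShowTime}

{ShowTime}⁺ = {City, CustomerID, ScreenNo, Seat, ShowTime}, which is every attribute, so {ShowTime} is a candidate key.
{CustomerID, ScreenNo}⁺ = {City, CustomerID, ScreenNo, Seat, ShowTime}, which is every attribute, so {CustomerID, ScreenNo} is a candidate key.
Any other superkey properly contains one of these, so there are no further candidate keys.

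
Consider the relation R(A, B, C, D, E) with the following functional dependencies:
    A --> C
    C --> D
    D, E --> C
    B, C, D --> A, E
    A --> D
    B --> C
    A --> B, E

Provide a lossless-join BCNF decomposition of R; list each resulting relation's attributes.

Candidate keys of the original relation: {A}, {B}.
Within {A, B, C, D, E}: {C}⁺ ∩ {A, B, C, D, E} = {C, D}, not the whole set, so C --> D violates BCNF; decompose into {C, D} and {A, B, C, E}.
{C, D} is in BCNF.
{A, B, C, E} is in BCNF.

{A, B, C, E}; {C, D}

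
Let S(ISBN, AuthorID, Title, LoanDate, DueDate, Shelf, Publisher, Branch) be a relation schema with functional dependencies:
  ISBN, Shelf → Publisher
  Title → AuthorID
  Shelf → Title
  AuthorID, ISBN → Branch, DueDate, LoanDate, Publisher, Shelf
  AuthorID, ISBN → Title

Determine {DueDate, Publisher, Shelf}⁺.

{AuthorID, DueDate, Publisher, Shelf, Title}

Start with {DueDate, Publisher, Shelf}.
Shelf → Title applies; add {Title} → now {DueDate, Publisher, Shelf, Title}.
Title → AuthorID applies; add {AuthorID} → now {AuthorID, DueDate, Publisher, Shelf, Title}.
No further FD applies.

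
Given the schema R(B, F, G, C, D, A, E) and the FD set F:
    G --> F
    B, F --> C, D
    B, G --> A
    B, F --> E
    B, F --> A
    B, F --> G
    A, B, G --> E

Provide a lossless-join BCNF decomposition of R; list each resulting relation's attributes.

{A, B, C, D, E, G}; {F, G}

Candidate keys of the original relation: {B, F}, {B, G}.
{A, B, C, D, E, F, G}: {G} determines {F, G} here but is not a superkey — split on G --> F, giving {F, G} and {A, B, C, D, E, G}.
{F, G} is in BCNF.
{A, B, C, D, E, G} is in BCNF.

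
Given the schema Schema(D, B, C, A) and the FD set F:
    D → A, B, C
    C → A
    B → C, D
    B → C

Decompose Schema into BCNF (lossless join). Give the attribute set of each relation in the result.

Candidate keys of the original relation: {B}, {D}.
{A, B, C, D}: {C} determines {A, C} here but is not a superkey — split on C → A, giving {A, C} and {B, C, D}.
{A, C} has no BCNF violation.
{B, C, D} has no BCNF violation.

{A, C}; {B, C, D}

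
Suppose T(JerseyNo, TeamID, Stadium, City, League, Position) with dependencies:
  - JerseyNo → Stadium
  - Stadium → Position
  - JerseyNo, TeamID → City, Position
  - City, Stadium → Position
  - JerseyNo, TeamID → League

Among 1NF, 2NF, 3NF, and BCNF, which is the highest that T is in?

1NF

Candidate key: {JerseyNo, TeamID}. Prime attributes: {JerseyNo, TeamID}.
JerseyNo → Stadium breaks BCNF: {JerseyNo}⁺ = {JerseyNo, Position, Stadium}, so {JerseyNo} is not a superkey.
JerseyNo → Stadium has non-prime {Stadium} on the right and a non-superkey on the left, so 3NF fails.
Since {JerseyNo} ⊂ {JerseyNo, TeamID} and {JerseyNo}⁺ ⊇ {Position, Stadium} with {Position, Stadium} non-prime, there is a partial dependency; 2NF fails.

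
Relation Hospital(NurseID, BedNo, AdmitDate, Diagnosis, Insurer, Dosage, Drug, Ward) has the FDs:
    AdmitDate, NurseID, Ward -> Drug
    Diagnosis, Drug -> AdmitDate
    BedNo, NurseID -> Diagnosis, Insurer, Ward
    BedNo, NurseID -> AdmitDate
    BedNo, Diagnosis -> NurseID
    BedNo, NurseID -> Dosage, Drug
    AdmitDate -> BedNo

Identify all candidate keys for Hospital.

{AdmitDate, Diagnosis}, {AdmitDate, NurseID}, {BedNo, Diagnosis}, {BedNo, NurseID}, {Diagnosis, Drug}

Closure of {AdmitDate, Diagnosis} is {AdmitDate, BedNo, Diagnosis, Dosage, Drug, Insurer, NurseID, Ward}, the whole schema; {AdmitDate, Diagnosis} is a candidate key.
Closure of {AdmitDate, NurseID} is {AdmitDate, BedNo, Diagnosis, Dosage, Drug, Insurer, NurseID, Ward}, the whole schema; {AdmitDate, NurseID} is a candidate key.
Closure of {BedNo, Diagnosis} is {AdmitDate, BedNo, Diagnosis, Dosage, Drug, Insurer, NurseID, Ward}, the whole schema; {BedNo, Diagnosis} is a candidate key.
Closure of {BedNo, NurseID} is {AdmitDate, BedNo, Diagnosis, Dosage, Drug, Insurer, NurseID, Ward}, the whole schema; {BedNo, NurseID} is a candidate key.
Closure of {Diagnosis, Drug} is {AdmitDate, BedNo, Diagnosis, Dosage, Drug, Insurer, NurseID, Ward}, the whole schema; {Diagnosis, Drug} is a candidate key.
Any other superkey properly contains one of these, so there are no further candidate keys.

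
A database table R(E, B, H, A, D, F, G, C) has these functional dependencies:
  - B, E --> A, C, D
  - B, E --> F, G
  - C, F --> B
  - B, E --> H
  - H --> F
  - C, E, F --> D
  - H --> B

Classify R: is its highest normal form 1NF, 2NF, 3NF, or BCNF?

Candidate keys: {B, E}, {C, E, F}, {E, H}. Prime attributes: {B, C, E, F, H}.
C, F --> B breaks BCNF: {C, F}⁺ = {B, C, F}, so {C, F} is not a superkey.
But every attribute on its right side ({B}) is prime, and the same holds for every other non-superkey FD, so 3NF still holds.

3NF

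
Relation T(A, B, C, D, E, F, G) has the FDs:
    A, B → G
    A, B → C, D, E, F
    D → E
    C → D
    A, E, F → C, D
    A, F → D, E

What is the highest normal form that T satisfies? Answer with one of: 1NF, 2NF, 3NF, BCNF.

Candidate key: {A, B}. Prime attributes: {A, B}.
D → E: {D}⁺ = {D, E}, which is not all of the attributes, so the left side is not a superkey — BCNF is violated.
Because {E} is non-prime and the left side of D → E is not a superkey, the relation is not in 3NF.
No proper subset of a key has a non-prime attribute in its closure, so there is no partial dependency; 2NF holds.

2NF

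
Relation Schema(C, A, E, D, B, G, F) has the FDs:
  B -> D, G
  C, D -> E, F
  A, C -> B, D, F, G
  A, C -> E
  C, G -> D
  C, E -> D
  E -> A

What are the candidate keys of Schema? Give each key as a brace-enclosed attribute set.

{A, C}, {B, C}, {C, D}, {C, E}, {C, G}

Attributes never on any right-hand side: {C} — every candidate key must contain it.
{A, C}⁺ = {A, B, C, D, E, F, G} — all of the relation — so {A, C} is a candidate key.
{B, C}⁺ = {A, B, C, D, E, F, G} — all of the relation — so {B, C} is a candidate key.
{C, D}⁺ = {A, B, C, D, E, F, G} — all of the relation — so {C, D} is a candidate key.
{C, E}⁺ = {A, B, C, D, E, F, G} — all of the relation — so {C, E} is a candidate key.
{C, G}⁺ = {A, B, C, D, E, F, G} — all of the relation — so {C, G} is a candidate key.
No proper subset of any of these is a key, and no other minimal superkey exists.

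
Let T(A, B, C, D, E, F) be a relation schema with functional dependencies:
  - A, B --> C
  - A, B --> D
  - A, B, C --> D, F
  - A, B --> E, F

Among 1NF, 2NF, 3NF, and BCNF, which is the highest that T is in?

Candidate key: {A, B}. Prime attributes: {A, B}.
Each dependency's left side is a superkey — BCNF holds.

BCNF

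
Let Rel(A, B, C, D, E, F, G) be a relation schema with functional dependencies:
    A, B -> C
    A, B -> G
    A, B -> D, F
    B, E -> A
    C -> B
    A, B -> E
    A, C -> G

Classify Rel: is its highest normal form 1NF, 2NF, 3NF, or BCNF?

3NF

Candidate keys: {A, B}, {A, C}, {B, E}, {C, E}. Prime attributes: {A, B, C, E}.
C -> B breaks BCNF: {C}⁺ = {B, C}, so {C} is not a superkey.
Its right-hand attributes {B} are all prime, as are those of every other non-superkey FD — the relation is in 3NF.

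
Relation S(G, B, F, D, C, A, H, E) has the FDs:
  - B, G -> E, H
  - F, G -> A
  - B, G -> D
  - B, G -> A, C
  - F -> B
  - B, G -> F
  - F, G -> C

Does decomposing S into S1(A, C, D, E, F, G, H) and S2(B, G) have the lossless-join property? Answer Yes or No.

S1 ∩ S2 = {G}; its closure under F is {G}.
S1 ⊄ {G} and S2 ⊄ {G}, so the split is lossy.

No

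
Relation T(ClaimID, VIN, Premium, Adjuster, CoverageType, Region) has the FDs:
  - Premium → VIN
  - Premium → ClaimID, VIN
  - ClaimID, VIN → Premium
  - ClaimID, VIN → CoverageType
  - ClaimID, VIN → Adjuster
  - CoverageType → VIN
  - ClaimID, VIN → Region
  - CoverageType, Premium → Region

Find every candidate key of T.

{ClaimID, CoverageType}, {ClaimID, VIN}, {Premium}

{Premium} is a candidate key since {Premium}⁺ = {Adjuster, ClaimID, CoverageType, Premium, Region, VIN} covers every attribute.
{ClaimID, CoverageType} is a candidate key since {ClaimID, CoverageType}⁺ = {Adjuster, ClaimID, CoverageType, Premium, Region, VIN} covers every attribute.
{ClaimID, VIN} is a candidate key since {ClaimID, VIN}⁺ = {Adjuster, ClaimID, CoverageType, Premium, Region, VIN} covers every attribute.
No proper subset of any of these is a key, and no other minimal superkey exists.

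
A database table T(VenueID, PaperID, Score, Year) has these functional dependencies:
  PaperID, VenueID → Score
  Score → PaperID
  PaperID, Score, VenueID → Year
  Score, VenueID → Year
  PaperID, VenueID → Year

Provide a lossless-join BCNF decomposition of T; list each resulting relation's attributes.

Candidate keys of the original relation: {PaperID, VenueID}, {Score, VenueID}.
In {PaperID, Score, VenueID, Year}, {Score} is not a superkey ({Score}⁺ restricted to this set is {PaperID, Score}), so split on Score → PaperID into {PaperID, Score} and {Score, VenueID, Year}.
{PaperID, Score}: every determinant is a superkey — BCNF.
{Score, VenueID, Year}: every determinant is a superkey — BCNF.

{PaperID, Score}; {Score, VenueID, Year}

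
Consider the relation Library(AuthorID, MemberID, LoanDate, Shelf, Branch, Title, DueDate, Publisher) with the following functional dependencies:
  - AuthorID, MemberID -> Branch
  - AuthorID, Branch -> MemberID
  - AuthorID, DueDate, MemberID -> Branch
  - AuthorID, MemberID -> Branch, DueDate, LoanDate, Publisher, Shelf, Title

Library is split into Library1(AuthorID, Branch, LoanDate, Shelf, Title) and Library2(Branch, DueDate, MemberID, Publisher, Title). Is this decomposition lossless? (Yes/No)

No

Library1 ∩ Library2 = {Branch, Title}; its closure under F is {Branch, Title}.
The closure covers neither Library1 nor Library2 entirely; the join is not lossless.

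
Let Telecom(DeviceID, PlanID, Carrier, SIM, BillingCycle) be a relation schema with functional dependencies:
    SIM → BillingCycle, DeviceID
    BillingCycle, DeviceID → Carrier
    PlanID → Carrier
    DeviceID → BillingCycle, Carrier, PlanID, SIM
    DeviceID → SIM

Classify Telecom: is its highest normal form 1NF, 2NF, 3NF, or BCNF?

Candidate keys: {DeviceID}, {SIM}. Prime attributes: {DeviceID, SIM}.
For PlanID → Carrier we have {PlanID}⁺ = {Carrier, PlanID}; {PlanID} is not a superkey, so BCNF fails.
Because {Carrier} is non-prime and the left side of PlanID → Carrier is not a superkey, the relation is not in 3NF.
Every candidate key is a single attribute, so no partial dependency is possible; 2NF holds.

2NF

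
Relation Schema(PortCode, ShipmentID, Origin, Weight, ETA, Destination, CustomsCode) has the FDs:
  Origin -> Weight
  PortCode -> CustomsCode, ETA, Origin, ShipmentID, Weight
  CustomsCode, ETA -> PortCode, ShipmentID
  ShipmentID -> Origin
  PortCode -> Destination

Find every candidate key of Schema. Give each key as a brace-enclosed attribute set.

{PortCode} is a candidate key since {PortCode}⁺ = {CustomsCode, Destination, ETA, Origin, PortCode, ShipmentID, Weight} covers every attribute.
{CustomsCode, ETA} is a candidate key since {CustomsCode, ETA}⁺ = {CustomsCode, Destination, ETA, Origin, PortCode, ShipmentID, Weight} covers every attribute.
Any other superkey properly contains one of these, so there are no further candidate keys.

{CustomsCode, ETA}, {PortCode}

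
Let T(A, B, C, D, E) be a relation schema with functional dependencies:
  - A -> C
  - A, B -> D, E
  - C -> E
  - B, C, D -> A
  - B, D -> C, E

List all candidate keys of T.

{A, B}, {B, D}

Attributes never on any right-hand side: {B} — every candidate key must contain it.
{A, B}⁺ = {A, B, C, D, E} — all of the relation — so {A, B} is a candidate key.
{B, D}⁺ = {A, B, C, D, E} — all of the relation — so {B, D} is a candidate key.
These are minimal and exhaustive — every other superkey contains one of them.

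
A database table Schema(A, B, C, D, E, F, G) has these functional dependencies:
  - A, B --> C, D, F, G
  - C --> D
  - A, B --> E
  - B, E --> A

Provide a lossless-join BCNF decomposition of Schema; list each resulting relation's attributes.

{A, B, C, E, F, G}; {C, D}

Candidate keys of the original relation: {A, B}, {B, E}.
{A, B, C, D, E, F, G}: {C} determines {C, D} here but is not a superkey — split on C --> D, giving {C, D} and {A, B, C, E, F, G}.
{C, D} is in BCNF.
{A, B, C, E, F, G} is in BCNF.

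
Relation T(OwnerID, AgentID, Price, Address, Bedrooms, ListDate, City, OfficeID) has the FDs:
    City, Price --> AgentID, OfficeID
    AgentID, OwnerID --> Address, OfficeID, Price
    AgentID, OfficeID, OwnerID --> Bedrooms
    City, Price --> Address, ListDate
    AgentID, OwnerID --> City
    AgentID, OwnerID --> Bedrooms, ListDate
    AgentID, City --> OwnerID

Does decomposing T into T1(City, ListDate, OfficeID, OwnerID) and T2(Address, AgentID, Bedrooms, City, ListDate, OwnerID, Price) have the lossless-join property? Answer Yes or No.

Common attributes: {City, ListDate, OwnerID}; their closure is {City, ListDate, OwnerID}.
T1 ⊄ {City, ListDate, OwnerID} and T2 ⊄ {City, ListDate, OwnerID}, so the split is lossy.

No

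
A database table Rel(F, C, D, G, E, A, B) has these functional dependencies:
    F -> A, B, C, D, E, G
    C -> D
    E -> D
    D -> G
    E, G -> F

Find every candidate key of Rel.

{E}⁺ = {A, B, C, D, E, F, G} — all of the relation — so {E} is a candidate key.
{F}⁺ = {A, B, C, D, E, F, G} — all of the relation — so {F} is a candidate key.
Any other superkey properly contains one of these, so there are no further candidate keys.

{E}, {F}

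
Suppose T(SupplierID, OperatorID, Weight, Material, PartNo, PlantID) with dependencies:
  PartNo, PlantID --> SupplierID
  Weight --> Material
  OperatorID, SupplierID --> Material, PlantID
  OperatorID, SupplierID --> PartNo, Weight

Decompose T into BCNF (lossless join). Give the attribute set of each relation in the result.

Candidate keys of the original relation: {OperatorID, PartNo, PlantID}, {OperatorID, SupplierID}.
{Material, OperatorID, PartNo, PlantID, SupplierID, Weight}: {PartNo, PlantID} determines {PartNo, PlantID, SupplierID} here but is not a superkey — split on PartNo, PlantID --> SupplierID, giving {PartNo, PlantID, SupplierID} and {Material, OperatorID, PartNo, PlantID, Weight}.
{PartNo, PlantID, SupplierID} is in BCNF.
{Material, OperatorID, PartNo, PlantID, Weight}: {Weight} determines {Material, Weight} here but is not a superkey — split on Weight --> Material, giving {Material, Weight} and {OperatorID, PartNo, PlantID, Weight}.
{Material, Weight} is in BCNF.
{OperatorID, PartNo, PlantID, Weight} is in BCNF.

{Material, Weight}; {OperatorID, PartNo, PlantID, Weight}; {PartNo, PlantID, SupplierID}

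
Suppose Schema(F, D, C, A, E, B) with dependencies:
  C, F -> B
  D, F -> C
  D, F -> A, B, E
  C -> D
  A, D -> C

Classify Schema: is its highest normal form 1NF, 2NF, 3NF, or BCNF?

3NF

Candidate keys: {C, F}, {D, F}. Prime attributes: {C, D, F}.
C -> D breaks BCNF: {C}⁺ = {C, D}, so {C} is not a superkey.
Its right-hand attributes {D} are all prime, as are those of every other non-superkey FD — the relation is in 3NF.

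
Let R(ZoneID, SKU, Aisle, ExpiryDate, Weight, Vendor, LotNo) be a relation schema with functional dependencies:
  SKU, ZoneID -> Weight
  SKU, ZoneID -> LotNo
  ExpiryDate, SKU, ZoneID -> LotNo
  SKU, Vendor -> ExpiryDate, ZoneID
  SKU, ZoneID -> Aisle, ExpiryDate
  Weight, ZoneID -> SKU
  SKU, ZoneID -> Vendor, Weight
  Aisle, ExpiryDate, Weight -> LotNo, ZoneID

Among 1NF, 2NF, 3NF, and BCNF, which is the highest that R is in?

BCNF

Candidate keys: {Aisle, ExpiryDate, Weight}, {SKU, Vendor}, {SKU, ZoneID}, {Weight, ZoneID}. Prime attributes: {Aisle, ExpiryDate, SKU, Vendor, Weight, ZoneID}.
Every FD has a superkey on the left, so the relation is in BCNF.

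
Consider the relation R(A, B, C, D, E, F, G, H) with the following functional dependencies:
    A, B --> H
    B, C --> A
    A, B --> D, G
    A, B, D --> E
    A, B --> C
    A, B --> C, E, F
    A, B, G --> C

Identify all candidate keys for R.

Attributes never on any right-hand side: {B} — every candidate key must contain it.
{A, B}⁺ = {A, B, C, D, E, F, G, H}, which is every attribute, so {A, B} is a candidate key.
{B, C}⁺ = {A, B, C, D, E, F, G, H}, which is every attribute, so {B, C} is a candidate key.
No proper subset of any of these is a key, and no other minimal superkey exists.

{A, B}, {B, C}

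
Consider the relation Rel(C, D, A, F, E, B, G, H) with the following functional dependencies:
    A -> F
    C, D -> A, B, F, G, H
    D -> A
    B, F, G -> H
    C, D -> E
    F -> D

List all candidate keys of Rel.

{C} never appears on the right of any FD, so every key must include it.
Closure of {A, C} is {A, B, C, D, E, F, G, H}, the whole schema; {A, C} is a candidate key.
Closure of {C, D} is {A, B, C, D, E, F, G, H}, the whole schema; {C, D} is a candidate key.
Closure of {C, F} is {A, B, C, D, E, F, G, H}, the whole schema; {C, F} is a candidate key.
No proper subset of any of these is a key, and no other minimal superkey exists.

{A, C}, {C, D}, {C, F}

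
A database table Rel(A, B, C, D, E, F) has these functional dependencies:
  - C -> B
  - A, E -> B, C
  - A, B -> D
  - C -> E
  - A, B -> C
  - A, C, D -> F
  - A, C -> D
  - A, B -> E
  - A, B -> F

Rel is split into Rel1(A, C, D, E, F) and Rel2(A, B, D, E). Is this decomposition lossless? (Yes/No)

Common attributes: {A, D, E}; their closure is {A, B, C, D, E, F}.
Since Rel1 ⊆ {A, B, C, D, E, F}, the intersection is a superkey of Rel1; the decomposition is lossless.

Yes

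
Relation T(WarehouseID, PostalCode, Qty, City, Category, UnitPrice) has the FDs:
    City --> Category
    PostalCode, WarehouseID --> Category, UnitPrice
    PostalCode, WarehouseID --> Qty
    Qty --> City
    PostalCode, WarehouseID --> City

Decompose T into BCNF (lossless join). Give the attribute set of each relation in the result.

{Category, City}; {City, Qty}; {PostalCode, Qty, UnitPrice, WarehouseID}

Candidate key of the original relation: {PostalCode, WarehouseID}.
Within {Category, City, PostalCode, Qty, UnitPrice, WarehouseID}: {City}⁺ ∩ {Category, City, PostalCode, Qty, UnitPrice, WarehouseID} = {Category, City}, not the whole set, so City --> Category violates BCNF; decompose into {Category, City} and {City, PostalCode, Qty, UnitPrice, WarehouseID}.
{Category, City}: every determinant is a superkey — BCNF.
Within {City, PostalCode, Qty, UnitPrice, WarehouseID}: {Qty}⁺ ∩ {City, PostalCode, Qty, UnitPrice, WarehouseID} = {City, Qty}, not the whole set, so Qty --> City violates BCNF; decompose into {City, Qty} and {PostalCode, Qty, UnitPrice, WarehouseID}.
{City, Qty}: every determinant is a superkey — BCNF.
{PostalCode, Qty, UnitPrice, WarehouseID}: every determinant is a superkey — BCNF.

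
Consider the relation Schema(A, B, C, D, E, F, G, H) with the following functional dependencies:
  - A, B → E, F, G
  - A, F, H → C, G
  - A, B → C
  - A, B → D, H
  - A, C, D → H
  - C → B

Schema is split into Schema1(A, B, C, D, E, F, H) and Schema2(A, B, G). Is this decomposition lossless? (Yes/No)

Yes

Schema1 ∩ Schema2 = {A, B}; its closure under F is {A, B, C, D, E, F, G, H}.
This includes all of Schema1, so the common attributes are a superkey of Schema1 — the join is lossless.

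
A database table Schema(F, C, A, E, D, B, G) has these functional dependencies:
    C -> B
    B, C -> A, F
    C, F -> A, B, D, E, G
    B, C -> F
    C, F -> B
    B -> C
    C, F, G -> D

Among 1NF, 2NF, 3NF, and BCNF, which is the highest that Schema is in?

Candidate keys: {B}, {C}. Prime attributes: {B, C}.
The left-hand side of every FD is a superkey, so BCNF is satisfied.

BCNF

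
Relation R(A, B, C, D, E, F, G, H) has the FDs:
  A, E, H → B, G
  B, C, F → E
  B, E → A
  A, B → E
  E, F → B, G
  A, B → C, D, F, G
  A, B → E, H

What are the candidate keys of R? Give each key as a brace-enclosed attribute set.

Closure of {A, B} is {A, B, C, D, E, F, G, H}, the whole schema; {A, B} is a candidate key.
Closure of {B, E} is {A, B, C, D, E, F, G, H}, the whole schema; {B, E} is a candidate key.
Closure of {E, F} is {A, B, C, D, E, F, G, H}, the whole schema; {E, F} is a candidate key.
Closure of {A, E, H} is {A, B, C, D, E, F, G, H}, the whole schema; {A, E, H} is a candidate key.
Closure of {B, C, F} is {A, B, C, D, E, F, G, H}, the whole schema; {B, C, F} is a candidate key.
No proper subset of any of these is a key, and no other minimal superkey exists.

{A, B}, {A, E, H}, {B, C, F}, {B, E}, {E, F}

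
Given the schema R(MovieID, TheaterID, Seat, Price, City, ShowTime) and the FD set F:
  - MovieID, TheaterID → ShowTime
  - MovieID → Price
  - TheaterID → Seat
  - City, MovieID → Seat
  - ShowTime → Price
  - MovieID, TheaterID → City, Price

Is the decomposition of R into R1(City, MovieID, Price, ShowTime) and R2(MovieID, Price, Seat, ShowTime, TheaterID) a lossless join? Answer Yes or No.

The shared attributes are {MovieID, Price, ShowTime} and {MovieID, Price, ShowTime}⁺ = {MovieID, Price, ShowTime}.
Neither R1 nor R2 is contained in that closure, so the decomposition is lossy.

No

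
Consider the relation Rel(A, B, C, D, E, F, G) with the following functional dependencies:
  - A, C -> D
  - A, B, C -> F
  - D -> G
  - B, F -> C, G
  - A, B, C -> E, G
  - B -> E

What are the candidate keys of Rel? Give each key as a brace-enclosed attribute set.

Attributes never on any right-hand side: {A, B} — every candidate key must contain all of them.
{A, B, C}⁺ = {A, B, C, D, E, F, G}, which is every attribute, so {A, B, C} is a candidate key.
{A, B, F}⁺ = {A, B, C, D, E, F, G}, which is every attribute, so {A, B, F} is a candidate key.
No proper subset of any of these is a key, and no other minimal superkey exists.

{A, B, C}, {A, B, F}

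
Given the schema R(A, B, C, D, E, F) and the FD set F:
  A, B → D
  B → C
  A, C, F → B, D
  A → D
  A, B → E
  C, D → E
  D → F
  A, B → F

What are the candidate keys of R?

No FD produces {A}, so it must be in every candidate key.
Closure of {A, B} is {A, B, C, D, E, F}, the whole schema; {A, B} is a candidate key.
Closure of {A, C} is {A, B, C, D, E, F}, the whole schema; {A, C} is a candidate key.
No proper subset of any of these is a key, and no other minimal superkey exists.

{A, B}, {A, C}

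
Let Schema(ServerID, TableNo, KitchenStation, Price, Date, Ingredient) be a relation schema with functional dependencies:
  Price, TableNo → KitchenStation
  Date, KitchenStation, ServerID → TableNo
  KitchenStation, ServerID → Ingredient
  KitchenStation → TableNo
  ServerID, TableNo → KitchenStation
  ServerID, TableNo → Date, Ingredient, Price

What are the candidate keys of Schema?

Attributes never on any right-hand side: {ServerID} — every candidate key must contain it.
{KitchenStation, ServerID} is a candidate key since {KitchenStation, ServerID}⁺ = {Date, Ingredient, KitchenStation, Price, ServerID, TableNo} covers every attribute.
{ServerID, TableNo} is a candidate key since {ServerID, TableNo}⁺ = {Date, Ingredient, KitchenStation, Price, ServerID, TableNo} covers every attribute.
Any other superkey properly contains one of these, so there are no further candidate keys.

{KitchenStation, ServerID}, {ServerID, TableNo}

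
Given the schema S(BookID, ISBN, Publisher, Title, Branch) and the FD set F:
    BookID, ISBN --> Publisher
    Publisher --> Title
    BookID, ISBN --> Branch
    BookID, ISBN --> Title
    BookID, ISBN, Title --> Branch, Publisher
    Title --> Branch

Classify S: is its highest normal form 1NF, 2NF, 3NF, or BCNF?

Candidate key: {BookID, ISBN}. Prime attributes: {BookID, ISBN}.
Publisher --> Title breaks BCNF: {Publisher}⁺ = {Branch, Publisher, Title}, so {Publisher} is not a superkey.
Because {Title} is non-prime and the left side of Publisher --> Title is not a superkey, the relation is not in 3NF.
No non-prime attribute depends on a proper subset of any candidate key, so 2NF holds.

2NF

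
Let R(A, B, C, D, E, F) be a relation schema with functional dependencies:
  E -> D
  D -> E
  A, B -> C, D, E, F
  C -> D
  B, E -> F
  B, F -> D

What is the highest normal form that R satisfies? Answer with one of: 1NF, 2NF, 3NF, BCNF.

Candidate key: {A, B}. Prime attributes: {A, B}.
E -> D breaks BCNF: {E}⁺ = {D, E}, so {E} is not a superkey.
Because {D} is non-prime and the left side of E -> D is not a superkey, the relation is not in 3NF.
No proper subset of a key has a non-prime attribute in its closure, so there is no partial dependency; 2NF holds.

2NF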